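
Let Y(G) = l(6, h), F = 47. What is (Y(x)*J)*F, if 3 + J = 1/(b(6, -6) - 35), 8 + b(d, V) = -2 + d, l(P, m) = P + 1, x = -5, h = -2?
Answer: -38822/39 ≈ -995.44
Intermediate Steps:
l(P, m) = 1 + P
Y(G) = 7 (Y(G) = 1 + 6 = 7)
b(d, V) = -10 + d (b(d, V) = -8 + (-2 + d) = -10 + d)
J = -118/39 (J = -3 + 1/((-10 + 6) - 35) = -3 + 1/(-4 - 35) = -3 + 1/(-39) = -3 - 1/39 = -118/39 ≈ -3.0256)
(Y(x)*J)*F = (7*(-118/39))*47 = -826/39*47 = -38822/39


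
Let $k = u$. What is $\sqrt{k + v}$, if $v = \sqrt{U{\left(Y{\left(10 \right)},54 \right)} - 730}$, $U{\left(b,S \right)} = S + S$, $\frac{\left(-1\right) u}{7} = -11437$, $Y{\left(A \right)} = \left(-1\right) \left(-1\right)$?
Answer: $\sqrt{80059 + i \sqrt{622}} \approx 282.95 + 0.044 i$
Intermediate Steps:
$Y{\left(A \right)} = 1$
$u = 80059$ ($u = \left(-7\right) \left(-11437\right) = 80059$)
$U{\left(b,S \right)} = 2 S$
$k = 80059$
$v = i \sqrt{622}$ ($v = \sqrt{2 \cdot 54 - 730} = \sqrt{108 - 730} = \sqrt{-622} = i \sqrt{622} \approx 24.94 i$)
$\sqrt{k + v} = \sqrt{80059 + i \sqrt{622}}$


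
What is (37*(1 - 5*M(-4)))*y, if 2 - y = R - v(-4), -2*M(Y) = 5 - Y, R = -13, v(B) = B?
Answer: 19129/2 ≈ 9564.5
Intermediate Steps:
M(Y) = -5/2 + Y/2 (M(Y) = -(5 - Y)/2 = -5/2 + Y/2)
y = 11 (y = 2 - (-13 - 1*(-4)) = 2 - (-13 + 4) = 2 - 1*(-9) = 2 + 9 = 11)
(37*(1 - 5*M(-4)))*y = (37*(1 - 5*(-5/2 + (1/2)*(-4))))*11 = (37*(1 - 5*(-5/2 - 2)))*11 = (37*(1 - 5*(-9/2)))*11 = (37*(1 + 45/2))*11 = (37*(47/2))*11 = (1739/2)*11 = 19129/2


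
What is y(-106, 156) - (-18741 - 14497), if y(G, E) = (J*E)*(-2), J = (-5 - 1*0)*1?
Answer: 34798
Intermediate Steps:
J = -5 (J = (-5 + 0)*1 = -5*1 = -5)
y(G, E) = 10*E (y(G, E) = -5*E*(-2) = 10*E)
y(-106, 156) - (-18741 - 14497) = 10*156 - (-18741 - 14497) = 1560 - 1*(-33238) = 1560 + 33238 = 34798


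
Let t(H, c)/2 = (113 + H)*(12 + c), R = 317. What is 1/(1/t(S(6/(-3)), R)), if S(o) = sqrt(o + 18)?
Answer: 76986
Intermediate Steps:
S(o) = sqrt(18 + o)
t(H, c) = 2*(12 + c)*(113 + H) (t(H, c) = 2*((113 + H)*(12 + c)) = 2*((12 + c)*(113 + H)) = 2*(12 + c)*(113 + H))
1/(1/t(S(6/(-3)), R)) = 1/(1/(2712 + 24*sqrt(18 + 6/(-3)) + 226*317 + 2*sqrt(18 + 6/(-3))*317)) = 1/(1/(2712 + 24*sqrt(18 + 6*(-1/3)) + 71642 + 2*sqrt(18 + 6*(-1/3))*317)) = 1/(1/(2712 + 24*sqrt(18 - 2) + 71642 + 2*sqrt(18 - 2)*317)) = 1/(1/(2712 + 24*sqrt(16) + 71642 + 2*sqrt(16)*317)) = 1/(1/(2712 + 24*4 + 71642 + 2*4*317)) = 1/(1/(2712 + 96 + 71642 + 2536)) = 1/(1/76986) = 76986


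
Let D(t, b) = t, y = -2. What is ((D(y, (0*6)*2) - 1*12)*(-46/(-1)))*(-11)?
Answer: 7084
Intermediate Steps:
((D(y, (0*6)*2) - 1*12)*(-46/(-1)))*(-11) = ((-2 - 1*12)*(-46/(-1)))*(-11) = ((-2 - 12)*(-46*(-1)))*(-11) = -14*46*(-11) = -644*(-11) = 7084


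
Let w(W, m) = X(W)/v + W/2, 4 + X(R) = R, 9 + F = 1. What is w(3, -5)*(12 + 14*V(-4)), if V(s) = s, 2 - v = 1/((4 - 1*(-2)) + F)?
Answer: -242/5 ≈ -48.400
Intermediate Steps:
F = -8 (F = -9 + 1 = -8)
v = 5/2 (v = 2 - 1/((4 - 1*(-2)) - 8) = 2 - 1/((4 + 2) - 8) = 2 - 1/(6 - 8) = 2 - 1/(-2) = 2 - 1*(-½) = 2 + ½ = 5/2 ≈ 2.5000)
X(R) = -4 + R
w(W, m) = -8/5 + 9*W/10 (w(W, m) = (-4 + W)/(5/2) + W/2 = (-4 + W)*(⅖) + W*(½) = (-8/5 + 2*W/5) + W/2 = -8/5 + 9*W/10)
w(3, -5)*(12 + 14*V(-4)) = (-8/5 + (9/10)*3)*(12 + 14*(-4)) = (-8/5 + 27/10)*(12 - 56) = (11/10)*(-44) = -242/5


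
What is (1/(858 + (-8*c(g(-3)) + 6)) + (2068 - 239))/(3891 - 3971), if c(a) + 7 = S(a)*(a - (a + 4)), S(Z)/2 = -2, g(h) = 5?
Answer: -1448569/63360 ≈ -22.863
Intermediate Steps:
S(Z) = -4 (S(Z) = 2*(-2) = -4)
c(a) = 9 (c(a) = -7 - 4*(a - (a + 4)) = -7 - 4*(a - (4 + a)) = -7 - 4*(a + (-4 - a)) = -7 - 4*(-4) = -7 + 16 = 9)
(1/(858 + (-8*c(g(-3)) + 6)) + (2068 - 239))/(3891 - 3971) = (1/(858 + (-8*9 + 6)) + (2068 - 239))/(3891 - 3971) = (1/(858 + (-72 + 6)) + 1829)/(-80) = (1/(858 - 66) + 1829)*(-1/80) = (1/792 + 1829)*(-1/80) = (1448569/792)*(-1/80) = -1448569/63360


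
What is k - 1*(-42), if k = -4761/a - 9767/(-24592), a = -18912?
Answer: 413235833/9689248 ≈ 42.649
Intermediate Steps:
k = 6287417/9689248 (k = -4761/(-18912) - 9767/(-24592) = -4761*(-1/18912) - 9767*(-1/24592) = 1587/6304 + 9767/24592 = 6287417/9689248 ≈ 0.64891)
k - 1*(-42) = 6287417/9689248 - 1*(-42) = 6287417/9689248 + 42 = 413235833/9689248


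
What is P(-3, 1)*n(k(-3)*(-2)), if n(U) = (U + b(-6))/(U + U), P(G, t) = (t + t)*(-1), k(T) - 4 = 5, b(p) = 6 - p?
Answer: -⅓ ≈ -0.33333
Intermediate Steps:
k(T) = 9 (k(T) = 4 + 5 = 9)
P(G, t) = -2*t (P(G, t) = (2*t)*(-1) = -2*t)
n(U) = (12 + U)/(2*U) (n(U) = (U + (6 - 1*(-6)))/(U + U) = (U + (6 + 6))/((2*U)) = (U + 12)*(1/(2*U)) = (12 + U)*(1/(2*U)) = (12 + U)/(2*U))
P(-3, 1)*n(k(-3)*(-2)) = (-2*1)*((12 + 9*(-2))/(2*((9*(-2))))) = -(12 - 18)/(-18) = -(-1)*(-6)/18 = -2*⅙ = -⅓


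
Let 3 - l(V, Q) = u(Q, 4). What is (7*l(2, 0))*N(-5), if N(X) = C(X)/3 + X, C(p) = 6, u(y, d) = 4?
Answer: 21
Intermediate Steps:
l(V, Q) = -1 (l(V, Q) = 3 - 1*4 = 3 - 4 = -1)
N(X) = 2 + X (N(X) = 6/3 + X = 6*(⅓) + X = 2 + X)
(7*l(2, 0))*N(-5) = (7*(-1))*(2 - 5) = -7*(-3) = 21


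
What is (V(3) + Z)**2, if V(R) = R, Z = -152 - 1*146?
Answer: 87025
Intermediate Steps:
Z = -298 (Z = -152 - 146 = -298)
(V(3) + Z)**2 = (3 - 298)**2 = (-295)**2 = 87025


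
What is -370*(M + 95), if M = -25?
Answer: -25900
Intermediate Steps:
-370*(M + 95) = -370*(-25 + 95) = -370*70 = -25900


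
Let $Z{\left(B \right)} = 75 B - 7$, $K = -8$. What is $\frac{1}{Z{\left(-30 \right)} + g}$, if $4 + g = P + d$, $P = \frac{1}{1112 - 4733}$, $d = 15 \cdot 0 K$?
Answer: $- \frac{3621}{8187082} \approx -0.00044228$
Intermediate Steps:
$Z{\left(B \right)} = -7 + 75 B$
$d = 0$ ($d = 15 \cdot 0 \left(-8\right) = 0 \left(-8\right) = 0$)
$P = - \frac{1}{3621}$ ($P = \frac{1}{-3621} = - \frac{1}{3621} \approx -0.00027617$)
$g = - \frac{14485}{3621}$ ($g = -4 + \left(- \frac{1}{3621} + 0\right) = -4 - \frac{1}{3621} = - \frac{14485}{3621} \approx -4.0003$)
$\frac{1}{Z{\left(-30 \right)} + g} = \frac{1}{\left(-7 + 75 \left(-30\right)\right) - \frac{14485}{3621}} = \frac{1}{\left(-7 - 2250\right) - \frac{14485}{3621}} = \frac{1}{-2257 - \frac{14485}{3621}} = \frac{1}{- \frac{8187082}{3621}} = - \frac{3621}{8187082}$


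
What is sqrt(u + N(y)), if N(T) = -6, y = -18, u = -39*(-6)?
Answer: 2*sqrt(57) ≈ 15.100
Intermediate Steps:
u = 234
sqrt(u + N(y)) = sqrt(234 - 6) = sqrt(228) = 2*sqrt(57)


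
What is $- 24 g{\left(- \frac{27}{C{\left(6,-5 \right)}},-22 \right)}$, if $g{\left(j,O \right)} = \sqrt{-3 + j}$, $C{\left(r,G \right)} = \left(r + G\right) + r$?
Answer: $- \frac{96 i \sqrt{21}}{7} \approx - 62.847 i$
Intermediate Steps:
$C{\left(r,G \right)} = G + 2 r$ ($C{\left(r,G \right)} = \left(G + r\right) + r = G + 2 r$)
$- 24 g{\left(- \frac{27}{C{\left(6,-5 \right)}},-22 \right)} = - 24 \sqrt{-3 - \frac{27}{-5 + 2 \cdot 6}} = - 24 \sqrt{-3 - \frac{27}{-5 + 12}} = - 24 \sqrt{-3 - \frac{27}{7}} = - 24 \sqrt{- \frac{48}{7}} = - 24 \frac{4 i \sqrt{21}}{7} = - \frac{96 i \sqrt{21}}{7}$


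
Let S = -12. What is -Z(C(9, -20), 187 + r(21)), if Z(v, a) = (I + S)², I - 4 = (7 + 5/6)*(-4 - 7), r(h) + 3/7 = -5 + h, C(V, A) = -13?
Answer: -319225/36 ≈ -8867.4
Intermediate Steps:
r(h) = -38/7 + h (r(h) = -3/7 + (-5 + h) = -38/7 + h)
I = -493/6 (I = 4 + (7 + 5/6)*(-4 - 7) = 4 + (7 + 5*(⅙))*(-11) = 4 + (7 + ⅚)*(-11) = 4 + (47/6)*(-11) = 4 - 517/6 = -493/6 ≈ -82.167)
Z(v, a) = 319225/36 (Z(v, a) = (-493/6 - 12)² = (-565/6)² = 319225/36)
-Z(C(9, -20), 187 + r(21)) = -1*319225/36 = -319225/36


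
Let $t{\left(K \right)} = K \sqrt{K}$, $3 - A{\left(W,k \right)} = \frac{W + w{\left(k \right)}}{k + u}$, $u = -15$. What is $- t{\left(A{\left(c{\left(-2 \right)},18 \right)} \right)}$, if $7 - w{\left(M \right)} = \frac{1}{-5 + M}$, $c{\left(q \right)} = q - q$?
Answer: $- \frac{27 \sqrt{13}}{169} \approx -0.57603$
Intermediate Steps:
$c{\left(q \right)} = 0$
$w{\left(M \right)} = 7 - \frac{1}{-5 + M}$
$A{\left(W,k \right)} = 3 - \frac{W + \frac{-36 + 7 k}{-5 + k}}{-15 + k}$ ($A{\left(W,k \right)} = 3 - \frac{W + \frac{-36 + 7 k}{-5 + k}}{k - 15} = 3 - \frac{W + \frac{-36 + 7 k}{-5 + k}}{-15 + k}$)
$t{\left(K \right)} = K^{\frac{3}{2}}$
$- t{\left(A{\left(c{\left(-2 \right)},18 \right)} \right)} = - \left(\frac{36 - 126 - \left(-5 + 18\right) \left(45 + 0 - 54\right)}{\left(-15 + 18\right) \left(-5 + 18\right)}\right)^{\frac{3}{2}} = - \left(\frac{36 - 126 - 13 \left(45 + 0 - 54\right)}{3 \cdot 13}\right)^{\frac{3}{2}} = - \left(\frac{1}{3} \cdot \frac{1}{13} \left(36 - 126 - 13 \left(-9\right)\right)\right)^{\frac{3}{2}} = - \left(\frac{1}{3} \cdot \frac{1}{13} \left(36 - 126 + 117\right)\right)^{\frac{3}{2}} = - \left(\frac{1}{3} \cdot \frac{1}{13} \cdot 27\right)^{\frac{3}{2}} = - \left(\frac{9}{13}\right)^{\frac{3}{2}} = - \frac{27 \sqrt{13}}{169}$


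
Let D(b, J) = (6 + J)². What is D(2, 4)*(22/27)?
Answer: 2200/27 ≈ 81.481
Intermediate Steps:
D(2, 4)*(22/27) = (6 + 4)²*(22/27) = 10²*(22*(1/27)) = 100*(22/27) = 2200/27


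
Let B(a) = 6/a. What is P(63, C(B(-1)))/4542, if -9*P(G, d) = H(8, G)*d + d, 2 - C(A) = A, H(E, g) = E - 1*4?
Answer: -20/20439 ≈ -0.00097852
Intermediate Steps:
H(E, g) = -4 + E (H(E, g) = E - 4 = -4 + E)
C(A) = 2 - A
P(G, d) = -5*d/9 (P(G, d) = -((-4 + 8)*d + d)/9 = -(4*d + d)/9 = -5*d/9)
P(63, C(B(-1)))/4542 = -5*(2 - 6/(-1))/9/4542 = -5*(2 - 6*(-1))/9*(1/4542) = -5*(2 - 1*(-6))/9*(1/4542) = -5*(2 + 6)/9*(1/4542) = -5/9*8*(1/4542) = -40/9*1/4542 = -20/20439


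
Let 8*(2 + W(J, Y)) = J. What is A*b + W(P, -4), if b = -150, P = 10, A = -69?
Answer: 41397/4 ≈ 10349.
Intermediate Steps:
W(J, Y) = -2 + J/8
A*b + W(P, -4) = -69*(-150) + (-2 + (⅛)*10) = 10350 + (-2 + 5/4) = 10350 - ¾ = 41397/4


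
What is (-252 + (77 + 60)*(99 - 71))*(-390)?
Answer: -1397760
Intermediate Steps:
(-252 + (77 + 60)*(99 - 71))*(-390) = (-252 + 137*28)*(-390) = (-252 + 3836)*(-390) = 3584*(-390) = -1397760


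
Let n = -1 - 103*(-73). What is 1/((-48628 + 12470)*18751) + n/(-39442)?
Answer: -2548596975143/13370811534418 ≈ -0.19061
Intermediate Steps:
n = 7518 (n = -1 + 7519 = 7518)
1/((-48628 + 12470)*18751) + n/(-39442) = 1/((-48628 + 12470)*18751) + 7518/(-39442) = (1/18751)/(-36158) + 7518*(-1/39442) = -1/36158*1/18751 - 3759/19721 = -1/677998658 - 3759/19721 = -2548596975143/13370811534418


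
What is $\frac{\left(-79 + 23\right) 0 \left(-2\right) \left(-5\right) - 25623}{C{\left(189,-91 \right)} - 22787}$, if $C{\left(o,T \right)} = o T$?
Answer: $\frac{25623}{39986} \approx 0.6408$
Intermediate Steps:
$C{\left(o,T \right)} = T o$
$\frac{\left(-79 + 23\right) 0 \left(-2\right) \left(-5\right) - 25623}{C{\left(189,-91 \right)} - 22787} = \frac{\left(-79 + 23\right) 0 \left(-2\right) \left(-5\right) - 25623}{\left(-91\right) 189 - 22787} = \frac{- 56 \cdot 0 \left(-5\right) - 25623}{-17199 - 22787} = \frac{\left(-56\right) 0 - 25623}{-39986} = \left(0 - 25623\right) \left(- \frac{1}{39986}\right) = \left(-25623\right) \left(- \frac{1}{39986}\right) = \frac{25623}{39986}$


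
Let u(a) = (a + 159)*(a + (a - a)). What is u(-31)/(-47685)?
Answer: 3968/47685 ≈ 0.083213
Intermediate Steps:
u(a) = a*(159 + a) (u(a) = (159 + a)*(a + 0) = (159 + a)*a = a*(159 + a))
u(-31)/(-47685) = -31*(159 - 31)/(-47685) = -31*128*(-1/47685) = -3968*(-1/47685) = 3968/47685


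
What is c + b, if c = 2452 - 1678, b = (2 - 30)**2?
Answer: 1558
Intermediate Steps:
b = 784 (b = (-28)**2 = 784)
c = 774
c + b = 774 + 784 = 1558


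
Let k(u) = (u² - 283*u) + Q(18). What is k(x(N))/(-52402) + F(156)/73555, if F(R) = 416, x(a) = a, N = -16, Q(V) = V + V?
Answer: -166367934/1927214555 ≈ -0.086326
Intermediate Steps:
Q(V) = 2*V
k(u) = 36 + u² - 283*u (k(u) = (u² - 283*u) + 2*18 = (u² - 283*u) + 36 = 36 + u² - 283*u)
k(x(N))/(-52402) + F(156)/73555 = (36 + (-16)² - 283*(-16))/(-52402) + 416/73555 = (36 + 256 + 4528)*(-1/52402) + 416*(1/73555) = 4820*(-1/52402) + 416/73555 = -2410/26201 + 416/73555 = -166367934/1927214555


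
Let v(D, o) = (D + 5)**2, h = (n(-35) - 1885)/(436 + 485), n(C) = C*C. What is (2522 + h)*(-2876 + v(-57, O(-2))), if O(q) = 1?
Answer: -133133848/307 ≈ -4.3366e+5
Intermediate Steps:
n(C) = C**2
h = -220/307 (h = ((-35)**2 - 1885)/(436 + 485) = (1225 - 1885)/921 = -660*1/921 = -220/307 ≈ -0.71661)
v(D, o) = (5 + D)**2
(2522 + h)*(-2876 + v(-57, O(-2))) = (2522 - 220/307)*(-2876 + (5 - 57)**2) = 774034*(-2876 + (-52)**2)/307 = 774034*(-2876 + 2704)/307 = (774034/307)*(-172) = -133133848/307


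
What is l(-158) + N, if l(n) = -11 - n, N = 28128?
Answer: 28275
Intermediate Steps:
l(-158) + N = (-11 - 1*(-158)) + 28128 = (-11 + 158) + 28128 = 147 + 28128 = 28275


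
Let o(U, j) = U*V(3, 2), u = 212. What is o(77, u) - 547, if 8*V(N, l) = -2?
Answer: -2265/4 ≈ -566.25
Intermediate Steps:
V(N, l) = -¼ (V(N, l) = (⅛)*(-2) = -¼)
o(U, j) = -U/4 (o(U, j) = U*(-¼) = -U/4)
o(77, u) - 547 = -¼*77 - 547 = -77/4 - 547 = -2265/4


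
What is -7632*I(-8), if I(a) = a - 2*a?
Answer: -61056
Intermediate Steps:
I(a) = -a
-7632*I(-8) = -(-7632)*(-8) = -7632*8 = -61056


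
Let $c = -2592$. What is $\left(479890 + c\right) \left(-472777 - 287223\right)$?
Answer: $-362746480000$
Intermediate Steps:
$\left(479890 + c\right) \left(-472777 - 287223\right) = \left(479890 - 2592\right) \left(-472777 - 287223\right) = 477298 \left(-760000\right) = -362746480000$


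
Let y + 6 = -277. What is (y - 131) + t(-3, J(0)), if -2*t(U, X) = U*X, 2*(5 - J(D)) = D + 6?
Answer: -411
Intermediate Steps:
J(D) = 2 - D/2 (J(D) = 5 - (D + 6)/2 = 5 - (6 + D)/2 = 5 + (-3 - D/2) = 2 - D/2)
y = -283 (y = -6 - 277 = -283)
t(U, X) = -U*X/2
(y - 131) + t(-3, J(0)) = (-283 - 131) - ½*(-3)*(2 - ½*0) = -414 - ½*(-3)*(2 + 0) = -414 - ½*(-3)*2 = -414 + 3 = -411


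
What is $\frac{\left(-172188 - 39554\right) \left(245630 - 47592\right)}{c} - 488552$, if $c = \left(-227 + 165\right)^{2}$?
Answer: $- \frac{10952739021}{961} \approx -1.1397 \cdot 10^{7}$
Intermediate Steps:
$c = 3844$ ($c = \left(-62\right)^{2} = 3844$)
$\frac{\left(-172188 - 39554\right) \left(245630 - 47592\right)}{c} - 488552 = \frac{\left(-172188 - 39554\right) \left(245630 - 47592\right)}{3844} - 488552 = \left(-211742\right) 198038 \cdot \frac{1}{3844} - 488552 = \left(-41932962196\right) \frac{1}{3844} - 488552 = - \frac{10483240549}{961} - 488552 = - \frac{10952739021}{961}$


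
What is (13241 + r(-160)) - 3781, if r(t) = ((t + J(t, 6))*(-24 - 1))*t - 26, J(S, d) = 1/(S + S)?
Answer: -1261157/2 ≈ -6.3058e+5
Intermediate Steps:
J(S, d) = 1/(2*S)
r(t) = -26 + t*(-25*t - 25/(2*t)) (r(t) = ((t + 1/(2*t))*(-24 - 1))*t - 26 = ((t + 1/(2*t))*(-25))*t - 26 = (-25*t - 25/(2*t))*t - 26 = t*(-25*t - 25/(2*t)) - 26 = -26 + t*(-25*t - 25/(2*t)))
(13241 + r(-160)) - 3781 = (13241 + (-77/2 - 25*(-160)**2)) - 3781 = (13241 + (-77/2 - 25*25600)) - 3781 = (13241 + (-77/2 - 640000)) - 3781 = (13241 - 1280077/2) - 3781 = -1253595/2 - 3781 = -1261157/2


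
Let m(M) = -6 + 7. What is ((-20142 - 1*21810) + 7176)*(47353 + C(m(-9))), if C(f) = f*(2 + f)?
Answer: -1646852256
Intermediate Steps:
m(M) = 1
((-20142 - 1*21810) + 7176)*(47353 + C(m(-9))) = ((-20142 - 1*21810) + 7176)*(47353 + 1*(2 + 1)) = ((-20142 - 21810) + 7176)*(47353 + 1*3) = (-41952 + 7176)*(47353 + 3) = -34776*47356 = -1646852256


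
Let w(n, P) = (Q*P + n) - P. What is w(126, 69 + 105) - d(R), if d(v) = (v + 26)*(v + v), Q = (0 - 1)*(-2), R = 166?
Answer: -63444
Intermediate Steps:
Q = 2 (Q = -1*(-2) = 2)
w(n, P) = P + n (w(n, P) = (2*P + n) - P = (n + 2*P) - P = P + n)
d(v) = 2*v*(26 + v) (d(v) = (26 + v)*(2*v) = 2*v*(26 + v))
w(126, 69 + 105) - d(R) = ((69 + 105) + 126) - 2*166*(26 + 166) = (174 + 126) - 2*166*192 = 300 - 1*63744 = 300 - 63744 = -63444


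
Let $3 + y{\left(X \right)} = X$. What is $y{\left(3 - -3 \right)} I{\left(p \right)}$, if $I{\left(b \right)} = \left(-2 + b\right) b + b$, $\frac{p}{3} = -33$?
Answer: $29700$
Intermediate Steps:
$p = -99$ ($p = 3 \left(-33\right) = -99$)
$I{\left(b \right)} = b + b \left(-2 + b\right)$ ($I{\left(b \right)} = b \left(-2 + b\right) + b = b + b \left(-2 + b\right)$)
$y{\left(X \right)} = -3 + X$
$y{\left(3 - -3 \right)} I{\left(p \right)} = \left(-3 + \left(3 - -3\right)\right) \left(- 99 \left(-1 - 99\right)\right) = \left(-3 + \left(3 + 3\right)\right) \left(\left(-99\right) \left(-100\right)\right) = \left(-3 + 6\right) 9900 = 3 \cdot 9900 = 29700$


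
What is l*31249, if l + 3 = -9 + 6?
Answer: -187494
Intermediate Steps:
l = -6 (l = -3 + (-9 + 6) = -3 - 3 = -6)
l*31249 = -6*31249 = -187494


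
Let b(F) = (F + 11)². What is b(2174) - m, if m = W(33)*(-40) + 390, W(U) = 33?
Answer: 4775155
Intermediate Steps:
b(F) = (11 + F)²
m = -930 (m = 33*(-40) + 390 = -1320 + 390 = -930)
b(2174) - m = (11 + 2174)² - 1*(-930) = 2185² + 930 = 4774225 + 930 = 4775155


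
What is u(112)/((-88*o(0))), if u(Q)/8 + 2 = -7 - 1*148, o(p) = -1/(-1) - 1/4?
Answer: 628/33 ≈ 19.030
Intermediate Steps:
o(p) = ¾ (o(p) = -1*(-1) - 1*¼ = 1 - ¼ = ¾)
u(Q) = -1256 (u(Q) = -16 + 8*(-7 - 1*148) = -16 + 8*(-7 - 148) = -16 + 8*(-155) = -16 - 1240 = -1256)
u(112)/((-88*o(0))) = -1256/((-88*¾)) = -1256/(-66) = -1256*(-1/66) = 628/33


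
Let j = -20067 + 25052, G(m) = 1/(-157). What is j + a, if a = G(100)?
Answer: 782644/157 ≈ 4985.0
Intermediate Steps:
G(m) = -1/157
a = -1/157 ≈ -0.0063694
j = 4985
j + a = 4985 - 1/157 = 782644/157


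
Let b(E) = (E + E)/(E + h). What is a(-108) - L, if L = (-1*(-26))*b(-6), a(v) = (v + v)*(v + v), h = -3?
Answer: 139864/3 ≈ 46621.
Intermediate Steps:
b(E) = 2*E/(-3 + E) (b(E) = (E + E)/(E - 3) = (2*E)/(-3 + E) = 2*E/(-3 + E))
a(v) = 4*v**2 (a(v) = (2*v)*(2*v) = 4*v**2)
L = 104/3 (L = (-1*(-26))*(2*(-6)/(-3 - 6)) = 26*(2*(-6)/(-9)) = 26*(2*(-6)*(-1/9)) = 26*(4/3) = 104/3 ≈ 34.667)
a(-108) - L = 4*(-108)**2 - 1*104/3 = 4*11664 - 104/3 = 46656 - 104/3 = 139864/3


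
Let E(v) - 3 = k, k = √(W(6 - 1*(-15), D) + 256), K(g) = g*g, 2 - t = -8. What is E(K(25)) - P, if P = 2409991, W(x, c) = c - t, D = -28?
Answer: -2409988 + √218 ≈ -2.4100e+6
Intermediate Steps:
t = 10 (t = 2 - 1*(-8) = 2 + 8 = 10)
K(g) = g²
W(x, c) = -10 + c (W(x, c) = c - 1*10 = c - 10 = -10 + c)
k = √218 (k = √((-10 - 28) + 256) = √(-38 + 256) = √218 ≈ 14.765)
E(v) = 3 + √218
E(K(25)) - P = (3 + √218) - 1*2409991 = (3 + √218) - 2409991 = -2409988 + √218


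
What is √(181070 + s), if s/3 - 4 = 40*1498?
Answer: √360842 ≈ 600.70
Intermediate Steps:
s = 179772 (s = 12 + 3*(40*1498) = 12 + 3*59920 = 12 + 179760 = 179772)
√(181070 + s) = √(181070 + 179772) = √360842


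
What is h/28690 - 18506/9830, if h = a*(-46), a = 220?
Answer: -31520837/14101135 ≈ -2.2353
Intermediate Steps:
h = -10120 (h = 220*(-46) = -10120)
h/28690 - 18506/9830 = -10120/28690 - 18506/9830 = -10120*1/28690 - 18506*1/9830 = -1012/2869 - 9253/4915 = -31520837/14101135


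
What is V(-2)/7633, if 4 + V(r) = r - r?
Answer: -4/7633 ≈ -0.00052404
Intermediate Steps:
V(r) = -4 (V(r) = -4 + (r - r) = -4 + 0 = -4)
V(-2)/7633 = -4/7633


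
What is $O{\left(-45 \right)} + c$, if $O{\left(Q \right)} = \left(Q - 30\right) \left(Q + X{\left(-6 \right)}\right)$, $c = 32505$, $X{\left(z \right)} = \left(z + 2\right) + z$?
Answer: $36630$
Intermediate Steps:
$X{\left(z \right)} = 2 + 2 z$ ($X{\left(z \right)} = \left(2 + z\right) + z = 2 + 2 z$)
$O{\left(Q \right)} = \left(-30 + Q\right) \left(-10 + Q\right)$ ($O{\left(Q \right)} = \left(Q - 30\right) \left(Q + \left(2 + 2 \left(-6\right)\right)\right) = \left(-30 + Q\right) \left(Q + \left(2 - 12\right)\right) = \left(-30 + Q\right) \left(Q - 10\right) = \left(-30 + Q\right) \left(-10 + Q\right)$)
$O{\left(-45 \right)} + c = \left(300 + \left(-45\right)^{2} - -1800\right) + 32505 = \left(300 + 2025 + 1800\right) + 32505 = 4125 + 32505 = 36630$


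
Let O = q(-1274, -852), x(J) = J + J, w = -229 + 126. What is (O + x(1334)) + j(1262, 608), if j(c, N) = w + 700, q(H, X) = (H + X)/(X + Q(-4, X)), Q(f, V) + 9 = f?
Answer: 2826351/865 ≈ 3267.5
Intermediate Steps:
w = -103
Q(f, V) = -9 + f
x(J) = 2*J
q(H, X) = (H + X)/(-13 + X) (q(H, X) = (H + X)/(X + (-9 - 4)) = (H + X)/(X - 13) = (H + X)/(-13 + X))
j(c, N) = 597 (j(c, N) = -103 + 700 = 597)
O = 2126/865 (O = (-1274 - 852)/(-13 - 852) = -2126/(-865) = -1/865*(-2126) = 2126/865 ≈ 2.4578)
(O + x(1334)) + j(1262, 608) = (2126/865 + 2*1334) + 597 = (2126/865 + 2668) + 597 = 2309946/865 + 597 = 2826351/865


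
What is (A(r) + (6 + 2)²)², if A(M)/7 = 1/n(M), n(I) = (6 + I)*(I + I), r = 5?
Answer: 49660209/12100 ≈ 4104.1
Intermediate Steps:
n(I) = 2*I*(6 + I) (n(I) = (6 + I)*(2*I) = 2*I*(6 + I))
A(M) = 7/(2*M*(6 + M)) (A(M) = 7/((2*M*(6 + M))) = 7*(1/(2*M*(6 + M))) = 7/(2*M*(6 + M)))
(A(r) + (6 + 2)²)² = ((7/2)/(5*(6 + 5)) + (6 + 2)²)² = ((7/2)*(⅕)/11 + 8²)² = ((7/2)*(⅕)*(1/11) + 64)² = (7/110 + 64)² = (7047/110)² = 49660209/12100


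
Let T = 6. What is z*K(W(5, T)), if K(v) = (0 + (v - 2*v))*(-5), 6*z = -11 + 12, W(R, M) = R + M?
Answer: 55/6 ≈ 9.1667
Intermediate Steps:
W(R, M) = M + R
z = ⅙ (z = (-11 + 12)/6 = (⅙)*1 = ⅙ ≈ 0.16667)
K(v) = 5*v (K(v) = (0 - v)*(-5) = -v*(-5) = 5*v)
z*K(W(5, T)) = (5*(6 + 5))/6 = (5*11)/6 = (⅙)*55 = 55/6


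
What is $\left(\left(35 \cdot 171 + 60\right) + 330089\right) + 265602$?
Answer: $601736$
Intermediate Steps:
$\left(\left(35 \cdot 171 + 60\right) + 330089\right) + 265602 = \left(\left(5985 + 60\right) + 330089\right) + 265602 = \left(6045 + 330089\right) + 265602 = 336134 + 265602 = 601736$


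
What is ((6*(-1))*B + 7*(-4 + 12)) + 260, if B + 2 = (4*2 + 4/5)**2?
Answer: -3416/25 ≈ -136.64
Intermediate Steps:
B = 1886/25 (B = -2 + (4*2 + 4/5)**2 = -2 + (8 + 4*(1/5))**2 = -2 + (8 + 4/5)**2 = -2 + (44/5)**2 = -2 + 1936/25 = 1886/25 ≈ 75.440)
((6*(-1))*B + 7*(-4 + 12)) + 260 = ((6*(-1))*(1886/25) + 7*(-4 + 12)) + 260 = (-6*1886/25 + 7*8) + 260 = (-11316/25 + 56) + 260 = -9916/25 + 260 = -3416/25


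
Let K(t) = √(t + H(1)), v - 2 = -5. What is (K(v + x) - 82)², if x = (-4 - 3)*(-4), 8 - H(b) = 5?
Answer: 6752 - 328*√7 ≈ 5884.2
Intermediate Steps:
H(b) = 3 (H(b) = 8 - 1*5 = 8 - 5 = 3)
x = 28 (x = -7*(-4) = 28)
v = -3 (v = 2 - 5 = -3)
K(t) = √(3 + t) (K(t) = √(t + 3) = √(3 + t))
(K(v + x) - 82)² = (√(3 + (-3 + 28)) - 82)² = (√(3 + 25) - 82)² = (√28 - 82)² = (2*√7 - 82)² = (-82 + 2*√7)²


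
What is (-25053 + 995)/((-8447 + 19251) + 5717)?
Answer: -24058/16521 ≈ -1.4562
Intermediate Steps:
(-25053 + 995)/((-8447 + 19251) + 5717) = -24058/(10804 + 5717) = -24058/16521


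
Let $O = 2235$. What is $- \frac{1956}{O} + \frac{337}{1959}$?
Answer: $- \frac{1026203}{1459455} \approx -0.70314$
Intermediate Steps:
$- \frac{1956}{O} + \frac{337}{1959} = - \frac{1956}{2235} + \frac{337}{1959} = \left(-1956\right) \frac{1}{2235} + 337 \cdot \frac{1}{1959} = - \frac{652}{745} + \frac{337}{1959} = - \frac{1026203}{1459455}$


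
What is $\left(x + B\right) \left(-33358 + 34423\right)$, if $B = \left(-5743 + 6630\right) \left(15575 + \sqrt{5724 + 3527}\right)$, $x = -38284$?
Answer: $14672229165 + 27394995 \sqrt{11} \approx 1.4763 \cdot 10^{10}$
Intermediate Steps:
$B = 13815025 + 25723 \sqrt{11}$ ($B = 887 \left(15575 + \sqrt{9251}\right) = 887 \left(15575 + 29 \sqrt{11}\right) = 13815025 + 25723 \sqrt{11} \approx 1.39 \cdot 10^{7}$)
$\left(x + B\right) \left(-33358 + 34423\right) = \left(-38284 + \left(13815025 + 25723 \sqrt{11}\right)\right) \left(-33358 + 34423\right) = \left(13776741 + 25723 \sqrt{11}\right) 1065 = 14672229165 + 27394995 \sqrt{11}$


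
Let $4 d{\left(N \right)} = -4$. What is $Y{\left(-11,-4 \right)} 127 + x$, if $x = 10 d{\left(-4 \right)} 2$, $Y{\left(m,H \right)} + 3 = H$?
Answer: $-909$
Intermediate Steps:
$Y{\left(m,H \right)} = -3 + H$
$d{\left(N \right)} = -1$ ($d{\left(N \right)} = \frac{1}{4} \left(-4\right) = -1$)
$x = -20$ ($x = 10 \left(\left(-1\right) 2\right) = 10 \left(-2\right) = -20$)
$Y{\left(-11,-4 \right)} 127 + x = \left(-3 - 4\right) 127 - 20 = \left(-7\right) 127 - 20 = -889 - 20 = -909$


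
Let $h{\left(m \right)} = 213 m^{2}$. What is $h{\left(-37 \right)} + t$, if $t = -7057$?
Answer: $284540$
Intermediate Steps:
$h{\left(-37 \right)} + t = 213 \left(-37\right)^{2} - 7057 = 213 \cdot 1369 - 7057 = 291597 - 7057 = 284540$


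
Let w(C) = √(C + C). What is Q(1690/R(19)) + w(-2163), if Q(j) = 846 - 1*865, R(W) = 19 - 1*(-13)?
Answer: -19 + I*√4326 ≈ -19.0 + 65.772*I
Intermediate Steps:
R(W) = 32 (R(W) = 19 + 13 = 32)
w(C) = √2*√C (w(C) = √(2*C) = √2*√C)
Q(j) = -19 (Q(j) = 846 - 865 = -19)
Q(1690/R(19)) + w(-2163) = -19 + √2*√(-2163) = -19 + √2*(I*√2163) = -19 + I*√4326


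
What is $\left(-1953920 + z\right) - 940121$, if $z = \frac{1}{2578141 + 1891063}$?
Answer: $- \frac{12934059613363}{4469204} \approx -2.894 \cdot 10^{6}$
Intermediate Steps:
$z = \frac{1}{4469204} \approx 2.2375 \cdot 10^{-7}$
$\left(-1953920 + z\right) - 940121 = \left(-1953920 + \frac{1}{4469204}\right) - 940121 = - \frac{8732467079679}{4469204} - 940121 = - \frac{12934059613363}{4469204}$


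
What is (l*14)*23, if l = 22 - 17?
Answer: 1610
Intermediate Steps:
l = 5
(l*14)*23 = (5*14)*23 = 70*23 = 1610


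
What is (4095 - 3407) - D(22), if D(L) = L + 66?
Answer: 600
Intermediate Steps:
D(L) = 66 + L
(4095 - 3407) - D(22) = (4095 - 3407) - (66 + 22) = 688 - 1*88 = 688 - 88 = 600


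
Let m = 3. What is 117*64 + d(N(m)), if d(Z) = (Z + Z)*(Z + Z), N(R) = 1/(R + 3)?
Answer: 67393/9 ≈ 7488.1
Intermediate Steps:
N(R) = 1/(3 + R)
d(Z) = 4*Z² (d(Z) = (2*Z)*(2*Z) = 4*Z²)
117*64 + d(N(m)) = 117*64 + 4*(1/(3 + 3))² = 7488 + 4*(1/6)² = 7488 + 4*(⅙)² = 7488 + 4*(1/36) = 7488 + ⅑ = 67393/9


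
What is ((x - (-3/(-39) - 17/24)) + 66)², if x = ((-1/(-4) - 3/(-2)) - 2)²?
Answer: 1731974689/389376 ≈ 4448.1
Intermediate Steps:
x = 1/16 (x = ((-1*(-¼) - 3*(-½)) - 2)² = ((¼ + 3/2) - 2)² = (7/4 - 2)² = (-¼)² = 1/16 ≈ 0.062500)
((x - (-3/(-39) - 17/24)) + 66)² = ((1/16 - (-3/(-39) - 17/24)) + 66)² = ((1/16 - (-3*(-1/39) - 17*1/24)) + 66)² = ((1/16 - (1/13 - 17/24)) + 66)² = ((1/16 - 1*(-197/312)) + 66)² = ((1/16 + 197/312) + 66)² = (433/624 + 66)² = (41617/624)² = 1731974689/389376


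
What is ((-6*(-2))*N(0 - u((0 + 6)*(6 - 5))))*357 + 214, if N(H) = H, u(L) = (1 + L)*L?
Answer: -179714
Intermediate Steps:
u(L) = L*(1 + L)
((-6*(-2))*N(0 - u((0 + 6)*(6 - 5))))*357 + 214 = ((-6*(-2))*(0 - (0 + 6)*(6 - 5)*(1 + (0 + 6)*(6 - 5))))*357 + 214 = (12*(0 - 6*1*(1 + 6*1)))*357 + 214 = (12*(0 - 6*(1 + 6)))*357 + 214 = (12*(0 - 6*7))*357 + 214 = (12*(0 - 1*42))*357 + 214 = (12*(0 - 42))*357 + 214 = (12*(-42))*357 + 214 = -504*357 + 214 = -179928 + 214 = -179714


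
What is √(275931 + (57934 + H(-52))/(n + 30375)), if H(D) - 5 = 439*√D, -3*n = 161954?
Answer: √(1384263771672078 - 186563586*I*√13)/70829 ≈ 525.29 - 0.00012763*I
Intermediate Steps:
n = -161954/3 (n = -⅓*161954 = -161954/3 ≈ -53985.)
H(D) = 5 + 439*√D
√(275931 + (57934 + H(-52))/(n + 30375)) = √(275931 + (57934 + (5 + 439*√(-52)))/(-161954/3 + 30375)) = √(275931 + (57934 + (5 + 439*(2*I*√13)))/(-70829/3)) = √(275931 + (57934 + (5 + 878*I*√13))*(-3/70829)) = √(275931 + (57939 + 878*I*√13)*(-3/70829)) = √(275931 + (-173817/70829 - 2634*I*√13/70829)) = √(19543742982/70829 - 2634*I*√13/70829)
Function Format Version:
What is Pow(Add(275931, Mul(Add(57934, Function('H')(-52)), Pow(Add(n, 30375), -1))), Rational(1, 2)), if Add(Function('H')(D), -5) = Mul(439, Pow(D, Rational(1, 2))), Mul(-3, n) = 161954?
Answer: Mul(Rational(1, 70829), Pow(Add(1384263771672078, Mul(-186563586, I, Pow(13, Rational(1, 2)))), Rational(1, 2))) ≈ Add(525.29, Mul(-0.00012763, I))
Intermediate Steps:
n = Rational(-161954, 3) (n = Mul(Rational(-1, 3), 161954) = Rational(-161954, 3) ≈ -53985.)
Function('H')(D) = Add(5, Mul(439, Pow(D, Rational(1, 2))))
Pow(Add(275931, Mul(Add(57934, Function('H')(-52)), Pow(Add(n, 30375), -1))), Rational(1, 2)) = Pow(Add(275931, Mul(Add(57934, Add(5, Mul(439, Pow(-52, Rational(1, 2))))), Pow(Add(Rational(-161954, 3), 30375), -1))), Rational(1, 2)) = Pow(Add(275931, Mul(Add(57934, Add(5, Mul(439, Mul(2, I, Pow(13, Rational(1, 2)))))), Pow(Rational(-70829, 3), -1))), Rational(1, 2)) = Pow(Add(275931, Mul(Add(57934, Add(5, Mul(878, I, Pow(13, Rational(1, 2))))), Rational(-3, 70829))), Rational(1, 2)) = Pow(Add(275931, Mul(Add(57939, Mul(878, I, Pow(13, Rational(1, 2)))), Rational(-3, 70829))), Rational(1, 2)) = Pow(Add(275931, Add(Rational(-173817, 70829), Mul(Rational(-2634, 70829), I, Pow(13, Rational(1, 2))))), Rational(1, 2)) = Pow(Add(Rational(19543742982, 70829), Mul(Rational(-2634, 70829), I, Pow(13, Rational(1, 2)))), Rational(1, 2))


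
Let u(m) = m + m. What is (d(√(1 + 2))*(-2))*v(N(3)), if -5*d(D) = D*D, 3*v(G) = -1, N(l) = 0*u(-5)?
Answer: -⅖ ≈ -0.40000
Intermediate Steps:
u(m) = 2*m
N(l) = 0 (N(l) = 0*(2*(-5)) = 0*(-10) = 0)
v(G) = -⅓ (v(G) = (⅓)*(-1) = -⅓)
d(D) = -D²/5 (d(D) = -D*D/5 = -D²/5)
(d(√(1 + 2))*(-2))*v(N(3)) = (-(√(1 + 2))²/5*(-2))*(-⅓) = (-(√3)²/5*(-2))*(-⅓) = (-⅕*3*(-2))*(-⅓) = -⅗*(-2)*(-⅓) = (6/5)*(-⅓) = -⅖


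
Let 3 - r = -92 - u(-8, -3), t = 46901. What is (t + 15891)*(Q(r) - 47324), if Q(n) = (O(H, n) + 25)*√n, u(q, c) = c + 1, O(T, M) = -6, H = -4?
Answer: -2971568608 + 1193048*√93 ≈ -2.9601e+9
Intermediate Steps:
u(q, c) = 1 + c
r = 93 (r = 3 - (-92 - (1 - 3)) = 3 - (-92 - 1*(-2)) = 3 - (-92 + 2) = 3 - 1*(-90) = 3 + 90 = 93)
Q(n) = 19*√n (Q(n) = (-6 + 25)*√n = 19*√n)
(t + 15891)*(Q(r) - 47324) = (46901 + 15891)*(19*√93 - 47324) = 62792*(-47324 + 19*√93) = -2971568608 + 1193048*√93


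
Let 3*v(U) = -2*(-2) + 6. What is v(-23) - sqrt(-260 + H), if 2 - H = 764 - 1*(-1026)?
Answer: 10/3 - 32*I*sqrt(2) ≈ 3.3333 - 45.255*I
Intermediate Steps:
H = -1788 (H = 2 - (764 - 1*(-1026)) = 2 - (764 + 1026) = 2 - 1*1790 = 2 - 1790 = -1788)
v(U) = 10/3 (v(U) = (-2*(-2) + 6)/3 = (4 + 6)/3 = (1/3)*10 = 10/3)
v(-23) - sqrt(-260 + H) = 10/3 - sqrt(-260 - 1788) = 10/3 - sqrt(-2048) = 10/3 - 32*I*sqrt(2)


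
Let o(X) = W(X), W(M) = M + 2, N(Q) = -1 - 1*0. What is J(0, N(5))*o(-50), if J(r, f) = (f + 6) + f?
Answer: -192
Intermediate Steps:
N(Q) = -1 (N(Q) = -1 + 0 = -1)
W(M) = 2 + M
J(r, f) = 6 + 2*f (J(r, f) = (6 + f) + f = 6 + 2*f)
o(X) = 2 + X
J(0, N(5))*o(-50) = (6 + 2*(-1))*(2 - 50) = (6 - 2)*(-48) = 4*(-48) = -192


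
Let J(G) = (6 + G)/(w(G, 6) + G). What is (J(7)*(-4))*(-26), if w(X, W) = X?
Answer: 676/7 ≈ 96.571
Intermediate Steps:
J(G) = (6 + G)/(2*G) (J(G) = (6 + G)/(G + G) = (6 + G)/((2*G)) = (6 + G)*(1/(2*G)) = (6 + G)/(2*G))
(J(7)*(-4))*(-26) = (((½)*(6 + 7)/7)*(-4))*(-26) = (((½)*(⅐)*13)*(-4))*(-26) = ((13/14)*(-4))*(-26) = -26/7*(-26) = 676/7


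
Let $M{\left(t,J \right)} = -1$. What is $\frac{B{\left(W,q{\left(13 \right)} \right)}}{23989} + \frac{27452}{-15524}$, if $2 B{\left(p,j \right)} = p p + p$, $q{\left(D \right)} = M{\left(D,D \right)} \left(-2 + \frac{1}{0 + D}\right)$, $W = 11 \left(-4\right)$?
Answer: $- \frac{160965081}{93101309} \approx -1.7289$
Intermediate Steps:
$W = -44$
$q{\left(D \right)} = 2 - \frac{1}{D}$ ($q{\left(D \right)} = - (-2 + \frac{1}{0 + D}) = - (-2 + \frac{1}{D}) = 2 - \frac{1}{D}$)
$B{\left(p,j \right)} = \frac{p}{2} + \frac{p^{2}}{2}$ ($B{\left(p,j \right)} = \frac{p p + p}{2} = \frac{p^{2} + p}{2} = \frac{p + p^{2}}{2} = \frac{p}{2} + \frac{p^{2}}{2}$)
$\frac{B{\left(W,q{\left(13 \right)} \right)}}{23989} + \frac{27452}{-15524} = \frac{\frac{1}{2} \left(-44\right) \left(1 - 44\right)}{23989} + \frac{27452}{-15524} = \frac{1}{2} \left(-44\right) \left(-43\right) \frac{1}{23989} + 27452 \left(- \frac{1}{15524}\right) = 946 \cdot \frac{1}{23989} - \frac{6863}{3881} = \frac{946}{23989} - \frac{6863}{3881} = - \frac{160965081}{93101309}$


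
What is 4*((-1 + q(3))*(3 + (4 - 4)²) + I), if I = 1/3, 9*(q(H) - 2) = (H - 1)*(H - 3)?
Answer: 40/3 ≈ 13.333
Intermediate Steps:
q(H) = 2 + (-1 + H)*(-3 + H)/9 (q(H) = 2 + ((H - 1)*(H - 3))/9 = 2 + ((-1 + H)*(-3 + H))/9 = 2 + (-1 + H)*(-3 + H)/9)
I = ⅓ ≈ 0.33333
4*((-1 + q(3))*(3 + (4 - 4)²) + I) = 4*((-1 + (7/3 - 4/9*3 + (⅑)*3²))*(3 + (4 - 4)²) + ⅓) = 4*((-1 + (7/3 - 4/3 + (⅑)*9))*(3 + 0²) + ⅓) = 4*((-1 + (7/3 - 4/3 + 1))*(3 + 0) + ⅓) = 4*((-1 + 2)*3 + ⅓) = 4*(1*3 + ⅓) = 4*(3 + ⅓) = 4*(10/3) = 40/3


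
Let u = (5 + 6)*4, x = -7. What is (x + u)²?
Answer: 1369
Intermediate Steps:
u = 44 (u = 11*4 = 44)
(x + u)² = (-7 + 44)² = 37² = 1369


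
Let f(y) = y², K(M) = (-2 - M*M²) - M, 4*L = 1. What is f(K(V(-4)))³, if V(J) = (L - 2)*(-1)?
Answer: 39265517766052369/68719476736 ≈ 5.7139e+5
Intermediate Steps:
L = ¼ (L = (¼)*1 = ¼ ≈ 0.25000)
V(J) = 7/4 (V(J) = (¼ - 2)*(-1) = -7/4*(-1) = 7/4)
K(M) = -2 - M - M³ (K(M) = (-2 - M³) - M = -2 - M - M³)
f(K(V(-4)))³ = ((-2 - 1*7/4 - (7/4)³)²)³ = ((-2 - 7/4 - 1*343/64)²)³ = ((-2 - 7/4 - 343/64)²)³ = ((-583/64)²)³ = (339889/4096)³ = 39265517766052369/68719476736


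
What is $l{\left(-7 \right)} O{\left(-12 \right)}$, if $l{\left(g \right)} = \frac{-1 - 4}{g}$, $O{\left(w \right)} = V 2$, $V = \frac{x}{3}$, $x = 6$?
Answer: $\frac{20}{7} \approx 2.8571$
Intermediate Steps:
$V = 2$ ($V = \frac{6}{3} = 6 \cdot \frac{1}{3} = 2$)
$O{\left(w \right)} = 4$ ($O{\left(w \right)} = 2 \cdot 2 = 4$)
$l{\left(g \right)} = - \frac{5}{g}$
$l{\left(-7 \right)} O{\left(-12 \right)} = - \frac{5}{-7} \cdot 4 = \left(-5\right) \left(- \frac{1}{7}\right) 4 = \frac{5}{7} \cdot 4 = \frac{20}{7}$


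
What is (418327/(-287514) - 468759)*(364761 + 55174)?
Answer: -56596820862685555/287514 ≈ -1.9685e+11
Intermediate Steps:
(418327/(-287514) - 468759)*(364761 + 55174) = (418327*(-1/287514) - 468759)*419935 = (-418327/287514 - 468759)*419935 = -134775193453/287514*419935 = -56596820862685555/287514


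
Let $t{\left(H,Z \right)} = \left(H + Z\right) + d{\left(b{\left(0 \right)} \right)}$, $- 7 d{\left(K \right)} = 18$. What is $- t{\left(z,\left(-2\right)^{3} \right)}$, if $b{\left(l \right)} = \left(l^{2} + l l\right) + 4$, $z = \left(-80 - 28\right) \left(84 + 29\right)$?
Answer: $\frac{85502}{7} \approx 12215.0$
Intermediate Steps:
$z = -12204$ ($z = \left(-108\right) 113 = -12204$)
$b{\left(l \right)} = 4 + 2 l^{2}$ ($b{\left(l \right)} = \left(l^{2} + l^{2}\right) + 4 = 2 l^{2} + 4 = 4 + 2 l^{2}$)
$d{\left(K \right)} = - \frac{18}{7}$ ($d{\left(K \right)} = \left(- \frac{1}{7}\right) 18 = - \frac{18}{7}$)
$t{\left(H,Z \right)} = - \frac{18}{7} + H + Z$ ($t{\left(H,Z \right)} = \left(H + Z\right) - \frac{18}{7} = - \frac{18}{7} + H + Z$)
$- t{\left(z,\left(-2\right)^{3} \right)} = - (- \frac{18}{7} - 12204 + \left(-2\right)^{3}) = - (- \frac{18}{7} - 12204 - 8) = \left(-1\right) \left(- \frac{85502}{7}\right) = \frac{85502}{7}$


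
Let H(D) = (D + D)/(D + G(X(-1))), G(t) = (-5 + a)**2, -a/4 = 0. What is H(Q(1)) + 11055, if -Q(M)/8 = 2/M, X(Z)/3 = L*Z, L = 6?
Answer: 99463/9 ≈ 11051.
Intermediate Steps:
a = 0 (a = -4*0 = 0)
X(Z) = 18*Z (X(Z) = 3*(6*Z) = 18*Z)
Q(M) = -16/M
G(t) = 25 (G(t) = (-5 + 0)**2 = (-5)**2 = 25)
H(D) = 2*D/(25 + D) (H(D) = (D + D)/(D + 25) = (2*D)/(25 + D) = 2*D/(25 + D))
H(Q(1)) + 11055 = 2*(-16/1)/(25 - 16/1) + 11055 = 2*(-16*1)/(25 - 16*1) + 11055 = 2*(-16)/(25 - 16) + 11055 = 2*(-16)/9 + 11055 = 2*(-16)*(1/9) + 11055 = -32/9 + 11055 = 99463/9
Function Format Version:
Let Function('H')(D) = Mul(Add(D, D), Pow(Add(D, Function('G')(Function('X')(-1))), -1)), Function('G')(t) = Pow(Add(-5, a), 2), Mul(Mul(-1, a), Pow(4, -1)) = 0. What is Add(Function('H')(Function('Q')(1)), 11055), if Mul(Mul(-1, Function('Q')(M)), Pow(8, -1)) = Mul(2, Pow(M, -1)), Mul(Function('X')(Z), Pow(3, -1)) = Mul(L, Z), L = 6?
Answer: Rational(99463, 9) ≈ 11051.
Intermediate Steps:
a = 0 (a = Mul(-4, 0) = 0)
Function('X')(Z) = Mul(18, Z) (Function('X')(Z) = Mul(3, Mul(6, Z)) = Mul(18, Z))
Function('Q')(M) = Mul(-16, Pow(M, -1)) (Function('Q')(M) = Mul(-8, Mul(2, Pow(M, -1))) = Mul(-16, Pow(M, -1)))
Function('G')(t) = 25 (Function('G')(t) = Pow(Add(-5, 0), 2) = Pow(-5, 2) = 25)
Function('H')(D) = Mul(2, D, Pow(Add(25, D), -1)) (Function('H')(D) = Mul(Add(D, D), Pow(Add(D, 25), -1)) = Mul(Mul(2, D), Pow(Add(25, D), -1)) = Mul(2, D, Pow(Add(25, D), -1)))
Add(Function('H')(Function('Q')(1)), 11055) = Add(Mul(2, Mul(-16, Pow(1, -1)), Pow(Add(25, Mul(-16, Pow(1, -1))), -1)), 11055) = Add(Mul(2, Mul(-16, 1), Pow(Add(25, Mul(-16, 1)), -1)), 11055) = Add(Mul(2, -16, Pow(Add(25, -16), -1)), 11055) = Add(Mul(2, -16, Pow(9, -1)), 11055) = Add(Mul(2, -16, Rational(1, 9)), 11055) = Add(Rational(-32, 9), 11055) = Rational(99463, 9)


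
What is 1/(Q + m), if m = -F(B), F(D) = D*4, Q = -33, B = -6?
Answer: -⅑ ≈ -0.11111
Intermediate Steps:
F(D) = 4*D
m = 24 (m = -4*(-6) = -1*(-24) = 24)
1/(Q + m) = 1/(-33 + 24) = 1/(-9) = -⅑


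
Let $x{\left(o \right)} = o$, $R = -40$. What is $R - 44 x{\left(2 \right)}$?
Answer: $-128$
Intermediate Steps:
$R - 44 x{\left(2 \right)} = -40 - 88 = -128$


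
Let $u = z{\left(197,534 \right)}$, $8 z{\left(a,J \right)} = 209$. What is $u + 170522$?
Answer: $\frac{1364385}{8} \approx 1.7055 \cdot 10^{5}$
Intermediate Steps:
$z{\left(a,J \right)} = \frac{209}{8}$ ($z{\left(a,J \right)} = \frac{1}{8} \cdot 209 = \frac{209}{8}$)
$u = \frac{209}{8} \approx 26.125$
$u + 170522 = \frac{209}{8} + 170522 = \frac{1364385}{8}$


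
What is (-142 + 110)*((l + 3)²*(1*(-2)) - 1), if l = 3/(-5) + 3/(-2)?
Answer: 2096/25 ≈ 83.840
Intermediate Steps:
l = -21/10 (l = 3*(-⅕) + 3*(-½) = -⅗ - 3/2 = -21/10 ≈ -2.1000)
(-142 + 110)*((l + 3)²*(1*(-2)) - 1) = (-142 + 110)*((-21/10 + 3)²*(1*(-2)) - 1) = -32*((9/10)²*(-2) - 1) = -32*((81/100)*(-2) - 1) = -32*(-81/50 - 1) = -32*(-131/50) = 2096/25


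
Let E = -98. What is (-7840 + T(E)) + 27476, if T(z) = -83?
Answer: 19553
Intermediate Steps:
(-7840 + T(E)) + 27476 = (-7840 - 83) + 27476 = -7923 + 27476 = 19553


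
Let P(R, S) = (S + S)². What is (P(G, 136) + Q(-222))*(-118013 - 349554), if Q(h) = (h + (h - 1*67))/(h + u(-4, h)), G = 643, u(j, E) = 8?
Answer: -7403028989329/214 ≈ -3.4594e+10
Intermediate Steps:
P(R, S) = 4*S² (P(R, S) = (2*S)² = 4*S²)
Q(h) = (-67 + 2*h)/(8 + h) (Q(h) = (h + (h - 1*67))/(h + 8) = (h + (h - 67))/(8 + h) = (h + (-67 + h))/(8 + h) = (-67 + 2*h)/(8 + h))
(P(G, 136) + Q(-222))*(-118013 - 349554) = (4*136² + (-67 + 2*(-222))/(8 - 222))*(-118013 - 349554) = (4*18496 + (-67 - 444)/(-214))*(-467567) = (73984 - 1/214*(-511))*(-467567) = (73984 + 511/214)*(-467567) = (15833087/214)*(-467567) = -7403028989329/214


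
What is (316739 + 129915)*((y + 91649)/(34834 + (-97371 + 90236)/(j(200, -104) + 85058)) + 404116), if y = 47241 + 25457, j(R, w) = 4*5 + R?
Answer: 536193635128126825252/2970566717 ≈ 1.8050e+11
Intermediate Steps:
j(R, w) = 20 + R
y = 72698
(316739 + 129915)*((y + 91649)/(34834 + (-97371 + 90236)/(j(200, -104) + 85058)) + 404116) = (316739 + 129915)*((72698 + 91649)/(34834 + (-97371 + 90236)/((20 + 200) + 85058)) + 404116) = 446654*(164347/(34834 - 7135/(220 + 85058)) + 404116) = 446654*(164347/(34834 - 7135/85278) + 404116) = 446654*(164347/(2970566717/85278) + 404116) = 446654*(164347*(85278/2970566717) + 404116) = 446654*(14015183466/2970566717 + 404116) = 446654*(1200467554590638/2970566717) = 536193635128126825252/2970566717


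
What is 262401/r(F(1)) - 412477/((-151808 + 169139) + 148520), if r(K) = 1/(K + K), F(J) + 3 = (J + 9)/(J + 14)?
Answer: -203091264315/165851 ≈ -1.2245e+6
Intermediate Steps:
F(J) = -3 + (9 + J)/(14 + J) (F(J) = -3 + (J + 9)/(J + 14) = -3 + (9 + J)/(14 + J))
r(K) = 1/(2*K)
262401/r(F(1)) - 412477/((-151808 + 169139) + 148520) = 262401/((1/(2*(((-33 - 2*1)/(14 + 1)))))) - 412477/((-151808 + 169139) + 148520) = 262401/((1/(2*(((-33 - 2)/15))))) - 412477/(17331 + 148520) = 262401/((1/(2*(((1/15)*(-35)))))) - 412477/165851 = 262401/((1/(2*(-7/3)))) - 412477*1/165851 = 262401/(((1/2)*(-3/7))) - 412477/165851 = 262401/(-3/14) - 412477/165851 = 262401*(-14/3) - 412477/165851 = -1224538 - 412477/165851 = -203091264315/165851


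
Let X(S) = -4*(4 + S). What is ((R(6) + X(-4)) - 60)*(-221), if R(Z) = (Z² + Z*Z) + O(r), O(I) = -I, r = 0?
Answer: -2652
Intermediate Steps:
X(S) = -16 - 4*S
R(Z) = 2*Z² (R(Z) = (Z² + Z*Z) - 1*0 = (Z² + Z²) + 0 = 2*Z² + 0 = 2*Z²)
((R(6) + X(-4)) - 60)*(-221) = ((2*6² + (-16 - 4*(-4))) - 60)*(-221) = ((2*36 + (-16 + 16)) - 60)*(-221) = ((72 + 0) - 60)*(-221) = (72 - 60)*(-221) = 12*(-221) = -2652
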